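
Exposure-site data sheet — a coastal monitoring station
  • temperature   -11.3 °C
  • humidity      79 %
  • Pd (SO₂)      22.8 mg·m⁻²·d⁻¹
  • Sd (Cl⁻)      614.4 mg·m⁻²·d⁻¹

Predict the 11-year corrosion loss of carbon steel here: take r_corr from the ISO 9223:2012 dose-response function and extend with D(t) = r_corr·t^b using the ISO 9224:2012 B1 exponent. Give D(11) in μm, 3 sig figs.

carbon steel: temperature factor f = +0.150·(-21.3) = -3.1950
  SO₂ term: 1.77·22.8^0.52·exp(0.02·79-3.1950) = 1.789
  Cl⁻ term: 0.102·614.4^0.62·exp(0.033·79+0.04·-11.3) = 47.14
  sum: 1.789 + 47.14 → r_corr = 48.92 μm/a
ISO 9224: D(t) = r_corr · t^b with b = 0.523 (carbon steel, B1)
  D(11) = 48.92 × 11^0.523 = 48.92 × 3.505 = 171.5 μm

D(11) = 171 μm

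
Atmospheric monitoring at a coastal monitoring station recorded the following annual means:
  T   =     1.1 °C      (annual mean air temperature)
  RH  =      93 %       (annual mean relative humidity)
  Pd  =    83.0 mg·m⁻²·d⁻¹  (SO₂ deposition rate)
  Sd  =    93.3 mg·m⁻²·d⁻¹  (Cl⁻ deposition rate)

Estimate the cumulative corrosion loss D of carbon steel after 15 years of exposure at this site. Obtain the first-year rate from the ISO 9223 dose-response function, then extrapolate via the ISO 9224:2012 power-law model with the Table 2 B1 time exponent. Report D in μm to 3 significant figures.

D(15) = 280 μm

carbon steel: f(T) = +0.150·(T−10) [T≤10 °C] = -1.3350
  Pd branch = 1.77·Pd^0.52·e^(0.02·RH+f) = 29.78 μm/a
  Cl⁻ term: 0.102·93.3^0.62·exp(0.033·93+0.04·1.1) = 38.18
  r_corr = 29.78 + 38.18 = 67.96 μm/a
Power-law: D(15) = r_corr · 15^0.523
  D(15) = 67.96 × 15^0.523 = 67.96 × 4.122 = 280.1 μm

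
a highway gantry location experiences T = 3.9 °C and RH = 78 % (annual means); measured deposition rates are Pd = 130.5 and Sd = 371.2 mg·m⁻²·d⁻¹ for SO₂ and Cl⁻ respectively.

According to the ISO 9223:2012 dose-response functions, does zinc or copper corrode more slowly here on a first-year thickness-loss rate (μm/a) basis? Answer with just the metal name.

copper

zinc: T≤10 °C ⇒ hinge +0.038·(3.9−10) = -0.2318
  SO₂ term: 0.0129·130.5^0.44·exp(0.046·78-0.2318) = 3.155
  Cl⁻ term: 0.0175·371.2^0.57·exp(0.008·78+0.085·3.9) = 1.326
  r_corr = 3.155 + 1.326 = 4.482 μm/a
copper: f(T) = +0.126·(T−10) [T≤10 °C] = -0.7686
  Pd branch = 0.0053·Pd^0.26·e^(0.059·RH+f) = 0.8693 μm/a
  Cl⁻ term: 0.01025·371.2^0.27·exp(0.036·78+0.049·3.9) = 1.016
  r_corr = 0.8693 + 1.016 = 1.886 μm/a
Ordering by μm/a: zinc (4.48) > copper (1.89)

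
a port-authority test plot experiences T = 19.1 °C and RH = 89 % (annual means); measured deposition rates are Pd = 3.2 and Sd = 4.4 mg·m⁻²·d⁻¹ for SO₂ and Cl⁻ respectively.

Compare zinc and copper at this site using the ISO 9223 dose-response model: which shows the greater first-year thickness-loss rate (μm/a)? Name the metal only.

zinc: f(T) = -0.071·(T−10) [T>10 °C] = -0.6461
  sulphur-dioxide contribution → 0.6765 μm/a
  chloride contribution → 0.4208 μm/a
  total first-year rate 1.097 μm/a
copper: T>10 °C ⇒ hinge -0.080·(19.1−10) = -0.7280
  sulphur-dioxide contribution → 0.6606 μm/a
  chloride contribution → 0.9603 μm/a
  ⇒ r_corr(copper) = 1.621 μm/a
Ordering by μm/a: copper (1.62) > zinc (1.1)

copper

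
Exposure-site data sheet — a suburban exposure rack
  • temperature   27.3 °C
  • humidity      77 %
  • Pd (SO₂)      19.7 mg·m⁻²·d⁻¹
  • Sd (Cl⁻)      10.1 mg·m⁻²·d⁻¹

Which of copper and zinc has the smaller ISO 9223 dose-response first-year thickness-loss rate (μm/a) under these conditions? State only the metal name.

copper

copper: T>10 °C ⇒ hinge -0.080·(27.3−10) = -1.3840
  sulphur-dioxide contribution → 0.2709 μm/a
  chloride contribution → 1.166 μm/a
  total first-year rate 1.437 μm/a
zinc: f(T) = -0.071·(T−10) [T>10 °C] = -1.2283
  sulphur-dioxide contribution → 0.4842 μm/a
  chloride contribution → 1.233 μm/a
  total first-year rate 1.717 μm/a
Ordering by μm/a: zinc (1.72) > copper (1.44)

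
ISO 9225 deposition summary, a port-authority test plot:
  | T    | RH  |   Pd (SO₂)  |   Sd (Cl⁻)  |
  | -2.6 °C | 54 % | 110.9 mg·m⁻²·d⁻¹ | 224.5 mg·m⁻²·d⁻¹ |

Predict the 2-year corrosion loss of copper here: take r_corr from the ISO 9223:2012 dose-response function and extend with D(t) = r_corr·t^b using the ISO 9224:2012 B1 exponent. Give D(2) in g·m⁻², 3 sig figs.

D(2) = 5.14 g·m⁻²

copper: temperature factor f = +0.126·(-12.6) = -1.5876
  SO₂ term: 0.0053·110.9^0.26·exp(0.059·54-1.5876) = 0.08915
  Cl⁻ term: 0.01025·224.5^0.27·exp(0.036·54+0.049·-2.6) = 0.272
  r_corr = 0.08915 + 0.272 = 0.3611 μm/a
Long-term exponent b (ISO 9224 Table 2, B1) = 0.667
  D(2) = 0.3611 × 2^0.667 = 0.3611 × 1.588 = 0.5733 μm
  Mass loss = 0.5733 μm × 8.96 g/cm³ = 5.137 g·m⁻²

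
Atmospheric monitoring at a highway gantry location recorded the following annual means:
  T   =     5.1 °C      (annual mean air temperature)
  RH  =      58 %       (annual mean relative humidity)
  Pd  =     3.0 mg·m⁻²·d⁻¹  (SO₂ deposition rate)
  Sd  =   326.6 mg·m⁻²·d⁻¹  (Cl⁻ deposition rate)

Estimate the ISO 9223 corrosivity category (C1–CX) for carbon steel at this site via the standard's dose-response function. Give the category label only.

C3

carbon steel: temperature factor f = +0.150·(-4.9) = -0.7350
  SO₂ term: 1.77·3.0^0.52·exp(0.02·58-0.7350) = 4.793
  Cl⁻ term: 0.102·326.6^0.62·exp(0.033·58+0.04·5.1) = 30.7
  r_corr = 4.793 + 30.7 = 35.49 μm/a
ISO 9223 Table 2 (carbon steel): 25 < 35.5 ≤ 50 μm/a ⇒ C3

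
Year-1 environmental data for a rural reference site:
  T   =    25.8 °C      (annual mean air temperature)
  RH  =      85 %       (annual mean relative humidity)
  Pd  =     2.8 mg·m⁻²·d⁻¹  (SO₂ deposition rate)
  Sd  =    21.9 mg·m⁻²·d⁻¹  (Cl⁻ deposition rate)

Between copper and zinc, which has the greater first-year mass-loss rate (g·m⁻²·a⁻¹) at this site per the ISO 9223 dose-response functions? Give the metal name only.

copper

copper: T>10 °C ⇒ hinge -0.080·(25.8−10) = -1.2640
  Pd branch = 0.0053·Pd^0.26·e^(0.059·RH+f) = 0.2948 μm/a
  Sd branch = 0.01025·Sd^0.27·e^(0.036·RH+0.049·T) = 1.781 μm/a
  sum: 0.2948 + 1.781 → r_corr = 2.076 μm/a
  mass loss = 2.076 μm/a × 8.96 g/cm³ = 18.6 g·m⁻²·a⁻¹
zinc: f(T) = -0.071·(T−10) [T>10 °C] = -1.1218
  Pd branch = 0.0129·Pd^0.44·e^(0.046·RH+f) = 0.3298 μm/a
  Cl⁻ term: 0.0175·21.9^0.57·exp(0.008·85+0.085·25.8) = 1.798
  r_corr = 0.3298 + 1.798 = 2.128 μm/a
  mass loss = 2.128 μm/a × 7.14 g/cm³ = 15.19 g·m⁻²·a⁻¹
Ordering by g·m⁻²·a⁻¹: copper (18.6) > zinc (15.2)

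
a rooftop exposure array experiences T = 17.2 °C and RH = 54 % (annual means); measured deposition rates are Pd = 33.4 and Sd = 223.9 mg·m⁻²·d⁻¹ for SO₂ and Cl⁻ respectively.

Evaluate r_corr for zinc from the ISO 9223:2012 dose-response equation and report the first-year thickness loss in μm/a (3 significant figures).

zinc: f(T) = -0.071·(T−10) [T>10 °C] = -0.5112
  sulphur-dioxide contribution → 0.4343 μm/a
  chloride contribution → 2.542 μm/a
  ⇒ r_corr(zinc) = 2.976 μm/a

r_corr = 2.98 μm/a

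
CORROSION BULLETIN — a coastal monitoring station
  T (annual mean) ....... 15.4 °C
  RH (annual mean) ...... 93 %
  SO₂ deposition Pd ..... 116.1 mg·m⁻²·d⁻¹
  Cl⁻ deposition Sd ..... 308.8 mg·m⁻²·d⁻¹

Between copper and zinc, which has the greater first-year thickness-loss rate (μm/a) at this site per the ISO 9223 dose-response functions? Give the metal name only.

copper: f(T) = -0.080·(T−10) [T>10 °C] = -0.4320
  SO₂ term: 0.0053·116.1^0.26·exp(0.059·93-0.4320) = 2.861
  Sd branch = 0.01025·Sd^0.27·e^(0.036·RH+0.049·T) = 2.915 μm/a
  sum: 2.861 + 2.915 → r_corr = 5.776 μm/a
zinc: f(T) = -0.071·(T−10) [T>10 °C] = -0.3834
  Pd branch = 0.0129·Pd^0.44·e^(0.046·RH+f) = 5.135 μm/a
  Sd branch = 0.0175·Sd^0.57·e^(0.008·RH+0.085·T) = 3.579 μm/a
  r_corr = 5.135 + 3.579 = 8.714 μm/a
Ordering by μm/a: zinc (8.71) > copper (5.78)

zinc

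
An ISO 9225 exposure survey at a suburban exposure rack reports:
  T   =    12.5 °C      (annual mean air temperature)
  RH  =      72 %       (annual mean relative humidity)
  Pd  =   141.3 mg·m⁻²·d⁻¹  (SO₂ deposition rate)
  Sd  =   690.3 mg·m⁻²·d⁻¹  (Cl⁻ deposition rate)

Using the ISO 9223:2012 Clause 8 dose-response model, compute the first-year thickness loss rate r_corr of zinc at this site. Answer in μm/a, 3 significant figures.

r_corr = 6.36 μm/a

zinc: temperature factor f = -0.071·(2.5) = -0.1775
  sulphur-dioxide contribution → 2.618 μm/a
  chloride contribution → 3.74 μm/a
  ⇒ r_corr(zinc) = 6.358 μm/a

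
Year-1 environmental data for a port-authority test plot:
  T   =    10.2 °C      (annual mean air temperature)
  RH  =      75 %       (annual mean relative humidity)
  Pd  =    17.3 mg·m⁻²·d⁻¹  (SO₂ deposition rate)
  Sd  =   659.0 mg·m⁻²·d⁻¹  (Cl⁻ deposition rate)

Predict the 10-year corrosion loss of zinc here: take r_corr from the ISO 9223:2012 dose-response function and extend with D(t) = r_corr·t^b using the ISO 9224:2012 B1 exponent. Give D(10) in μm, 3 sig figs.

D(10) = 29.1 μm

zinc: T>10 °C ⇒ hinge -0.071·(10.2−10) = -0.0142
  sulphur-dioxide contribution → 1.404 μm/a
  chloride contribution → 3.068 μm/a
  ⇒ r_corr(zinc) = 4.473 μm/a
ISO 9224: D(t) = r_corr · t^b with b = 0.813 (zinc, B1)
  D(10) = 4.473 × 10^0.813 = 4.473 × 6.501 = 29.08 μm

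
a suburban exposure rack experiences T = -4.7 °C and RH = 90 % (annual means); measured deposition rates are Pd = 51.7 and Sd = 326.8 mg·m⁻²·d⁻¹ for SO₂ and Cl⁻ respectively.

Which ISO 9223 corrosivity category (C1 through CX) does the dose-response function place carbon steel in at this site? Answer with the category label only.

carbon steel: T≤10 °C ⇒ hinge +0.150·(-4.7−10) = -2.2050
  Pd branch = 1.77·Pd^0.52·e^(0.02·RH+f) = 9.185 μm/a
  Sd branch = 0.102·Sd^0.62·e^(0.033·RH+0.04·T) = 59.66 μm/a
  r_corr = 9.185 + 59.66 = 68.84 μm/a
ISO 9223 Table 2 (carbon steel): 50 < 68.8 ≤ 80 μm/a ⇒ C4

C4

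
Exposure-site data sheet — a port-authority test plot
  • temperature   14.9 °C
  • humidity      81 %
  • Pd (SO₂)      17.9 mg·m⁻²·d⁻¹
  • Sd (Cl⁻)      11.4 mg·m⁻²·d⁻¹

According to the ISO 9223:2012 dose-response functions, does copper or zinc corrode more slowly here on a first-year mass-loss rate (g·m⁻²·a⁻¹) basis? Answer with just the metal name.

copper: T>10 °C ⇒ hinge -0.080·(14.9−10) = -0.3920
  sulphur-dioxide contribution → 0.9021 μm/a
  chloride contribution → 0.7578 μm/a
  ⇒ r_corr(copper) = 1.66 μm/a
  mass loss = 1.66 μm/a × 8.96 g/cm³ = 14.87 g·m⁻²·a⁻¹
zinc: temperature factor f = -0.071·(4.9) = -0.3479
  sulphur-dioxide contribution → 1.346 μm/a
  chloride contribution → 0.4753 μm/a
  total first-year rate 1.821 μm/a
  mass loss = 1.821 μm/a × 7.14 g/cm³ = 13 g·m⁻²·a⁻¹
Ordering by g·m⁻²·a⁻¹: copper (14.9) > zinc (13)

zinc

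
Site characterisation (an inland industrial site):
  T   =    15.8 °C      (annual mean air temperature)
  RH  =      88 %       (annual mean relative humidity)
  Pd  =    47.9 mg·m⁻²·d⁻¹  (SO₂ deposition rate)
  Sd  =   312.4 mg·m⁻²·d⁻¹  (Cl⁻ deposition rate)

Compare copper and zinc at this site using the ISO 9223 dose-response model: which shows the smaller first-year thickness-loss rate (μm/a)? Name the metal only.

copper: T>10 °C ⇒ hinge -0.080·(15.8−10) = -0.4640
  Pd branch = 0.0053·Pd^0.26·e^(0.059·RH+f) = 1.639 μm/a
  Sd branch = 0.01025·Sd^0.27·e^(0.036·RH+0.049·T) = 2.491 μm/a
  r_corr = 1.639 + 2.491 = 4.13 μm/a
zinc: f(T) = -0.071·(T−10) [T>10 °C] = -0.4118
  Pd branch = 0.0129·Pd^0.44·e^(0.046·RH+f) = 2.686 μm/a
  Cl⁻ term: 0.0175·312.4^0.57·exp(0.008·88+0.085·15.8) = 3.581
  r_corr = 2.686 + 3.581 = 6.267 μm/a
Ordering by μm/a: zinc (6.27) > copper (4.13)

copper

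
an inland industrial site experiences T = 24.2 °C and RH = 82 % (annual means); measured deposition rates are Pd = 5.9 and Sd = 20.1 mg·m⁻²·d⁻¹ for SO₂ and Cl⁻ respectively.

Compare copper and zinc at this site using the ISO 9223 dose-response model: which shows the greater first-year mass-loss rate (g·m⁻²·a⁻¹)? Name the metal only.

copper: f(T) = -0.080·(T−10) [T>10 °C] = -1.1360
  Pd branch = 0.0053·Pd^0.26·e^(0.059·RH+f) = 0.3408 μm/a
  Sd branch = 0.01025·Sd^0.27·e^(0.036·RH+0.049·T) = 1.444 μm/a
  sum: 0.3408 + 1.444 → r_corr = 1.785 μm/a
  mass loss = 1.785 μm/a × 8.96 g/cm³ = 15.99 g·m⁻²·a⁻¹
zinc: T>10 °C ⇒ hinge -0.071·(24.2−10) = -1.0082
  Pd branch = 0.0129·Pd^0.44·e^(0.046·RH+f) = 0.4468 μm/a
  Sd branch = 0.0175·Sd^0.57·e^(0.008·RH+0.085·T) = 1.459 μm/a
  sum: 0.4468 + 1.459 → r_corr = 1.906 μm/a
  mass loss = 1.906 μm/a × 7.14 g/cm³ = 13.61 g·m⁻²·a⁻¹
Ordering by g·m⁻²·a⁻¹: copper (16) > zinc (13.6)

copper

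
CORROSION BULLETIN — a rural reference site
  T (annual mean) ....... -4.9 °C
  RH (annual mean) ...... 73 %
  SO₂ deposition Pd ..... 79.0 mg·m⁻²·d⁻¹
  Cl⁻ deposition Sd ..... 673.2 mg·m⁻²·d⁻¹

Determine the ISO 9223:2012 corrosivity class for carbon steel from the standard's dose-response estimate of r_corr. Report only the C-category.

carbon steel: T≤10 °C ⇒ hinge +0.150·(-4.9−10) = -2.2350
  sulphur-dioxide contribution → 7.91 μm/a
  chloride contribution → 52.86 μm/a
  total first-year rate 60.77 μm/a
Category bounds: 50…80 μm/a bracket r_corr ⇒ C4

C4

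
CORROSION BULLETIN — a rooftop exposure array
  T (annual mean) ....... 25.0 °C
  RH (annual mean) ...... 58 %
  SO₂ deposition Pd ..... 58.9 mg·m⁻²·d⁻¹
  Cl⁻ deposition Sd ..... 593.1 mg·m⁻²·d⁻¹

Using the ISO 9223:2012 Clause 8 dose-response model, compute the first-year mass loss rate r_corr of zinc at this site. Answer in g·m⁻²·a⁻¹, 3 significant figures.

r_corr = 66.1 g·m⁻²·a⁻¹

zinc: f(T) = -0.071·(T−10) [T>10 °C] = -1.0650
  Pd branch = 0.0129·Pd^0.44·e^(0.046·RH+f) = 0.3851 μm/a
  Sd branch = 0.0175·Sd^0.57·e^(0.008·RH+0.085·T) = 8.874 μm/a
  r_corr = 0.3851 + 8.874 = 9.259 μm/a
Convert to mass loss: 9.259 μm/a × 7.14 g/cm³ = 66.11 g·m⁻²·a⁻¹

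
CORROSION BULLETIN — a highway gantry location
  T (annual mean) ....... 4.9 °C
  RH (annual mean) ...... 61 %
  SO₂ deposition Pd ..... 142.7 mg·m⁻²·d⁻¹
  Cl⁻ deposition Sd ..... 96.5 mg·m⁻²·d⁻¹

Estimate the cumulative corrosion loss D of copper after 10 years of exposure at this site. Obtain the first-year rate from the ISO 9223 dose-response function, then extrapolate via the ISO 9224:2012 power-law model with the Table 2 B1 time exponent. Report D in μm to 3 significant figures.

D(10) = 3.59 μm

copper: temperature factor f = +0.126·(-5.1) = -0.6426
  Pd branch = 0.0053·Pd^0.26·e^(0.059·RH+f) = 0.3701 μm/a
  Sd branch = 0.01025·Sd^0.27·e^(0.036·RH+0.049·T) = 0.4023 μm/a
  r_corr = 0.3701 + 0.4023 = 0.7724 μm/a
ISO 9224: D(t) = r_corr · t^b with b = 0.667 (copper, B1)
  D(10) = 0.7724 × 10^0.667 = 0.7724 × 4.645 = 3.588 μm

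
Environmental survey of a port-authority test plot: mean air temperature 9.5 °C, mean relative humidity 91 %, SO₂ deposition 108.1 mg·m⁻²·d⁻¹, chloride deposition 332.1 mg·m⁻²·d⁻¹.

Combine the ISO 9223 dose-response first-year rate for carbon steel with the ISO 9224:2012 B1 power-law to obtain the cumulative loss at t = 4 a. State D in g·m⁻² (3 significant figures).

carbon steel: f(T) = +0.150·(T−10) [T≤10 °C] = -0.0750
  sulphur-dioxide contribution → 115.7 μm/a
  chloride contribution → 109.9 μm/a
  ⇒ r_corr(carbon steel) = 225.6 μm/a
Power-law: D(4) = r_corr · 4^0.523
  D(4) = 225.6 × 4^0.523 = 225.6 × 2.065 = 465.9 μm
  Mass loss = 465.9 μm × 7.85 g/cm³ = 3657 g·m⁻²

D(4) = 3.66e+03 g·m⁻²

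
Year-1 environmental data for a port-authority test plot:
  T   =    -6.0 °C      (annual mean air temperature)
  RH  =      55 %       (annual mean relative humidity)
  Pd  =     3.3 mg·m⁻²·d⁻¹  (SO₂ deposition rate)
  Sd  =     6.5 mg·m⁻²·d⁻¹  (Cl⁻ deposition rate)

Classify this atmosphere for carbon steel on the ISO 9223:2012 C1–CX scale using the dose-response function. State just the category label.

carbon steel: f(T) = +0.150·(T−10) [T≤10 °C] = -2.4000
  sulphur-dioxide contribution → 0.8975 μm/a
  chloride contribution → 1.573 μm/a
  ⇒ r_corr(carbon steel) = 2.47 μm/a
ISO 9223 Table 2 (carbon steel): 1.3 < 2.47 ≤ 25 μm/a ⇒ C2

C2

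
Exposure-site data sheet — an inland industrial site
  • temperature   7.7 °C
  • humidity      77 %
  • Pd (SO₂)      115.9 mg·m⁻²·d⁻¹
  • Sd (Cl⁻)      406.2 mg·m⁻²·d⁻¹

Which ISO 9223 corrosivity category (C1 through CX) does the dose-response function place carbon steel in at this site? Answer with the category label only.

C5

carbon steel: T≤10 °C ⇒ hinge +0.150·(7.7−10) = -0.3450
  Pd branch = 1.77·Pd^0.52·e^(0.02·RH+f) = 69.23 μm/a
  Cl⁻ term: 0.102·406.2^0.62·exp(0.033·77+0.04·7.7) = 73
  r_corr = 69.23 + 73 = 142.2 μm/a
Category bounds: 80…200 μm/a bracket r_corr ⇒ C5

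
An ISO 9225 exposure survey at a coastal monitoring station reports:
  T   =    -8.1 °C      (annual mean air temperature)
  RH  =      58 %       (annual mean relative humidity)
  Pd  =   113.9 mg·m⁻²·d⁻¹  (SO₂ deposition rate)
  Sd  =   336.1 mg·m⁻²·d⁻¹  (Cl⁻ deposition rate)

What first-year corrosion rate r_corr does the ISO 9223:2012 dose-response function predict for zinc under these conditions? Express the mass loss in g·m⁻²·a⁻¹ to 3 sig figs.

r_corr = 8.11 g·m⁻²·a⁻¹

zinc: f(T) = +0.038·(T−10) [T≤10 °C] = -0.6878
  SO₂ term: 0.0129·113.9^0.44·exp(0.046·58-0.6878) = 0.7507
  Sd branch = 0.0175·Sd^0.57·e^(0.008·RH+0.085·T) = 0.3851 μm/a
  r_corr = 0.7507 + 0.3851 = 1.136 μm/a
Convert to mass loss: 1.136 μm/a × 7.14 g/cm³ = 8.11 g·m⁻²·a⁻¹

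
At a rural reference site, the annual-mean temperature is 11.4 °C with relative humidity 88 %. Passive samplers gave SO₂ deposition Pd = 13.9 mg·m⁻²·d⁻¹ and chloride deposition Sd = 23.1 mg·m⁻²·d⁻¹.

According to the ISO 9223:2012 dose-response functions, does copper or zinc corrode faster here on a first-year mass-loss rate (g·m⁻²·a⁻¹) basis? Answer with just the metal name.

copper

copper: temperature factor f = -0.080·(1.4) = -0.1120
  Pd branch = 0.0053·Pd^0.26·e^(0.059·RH+f) = 1.689 μm/a
  Sd branch = 0.01025·Sd^0.27·e^(0.036·RH+0.049·T) = 0.9939 μm/a
  r_corr = 1.689 + 0.9939 = 2.683 μm/a
  mass loss = 2.683 μm/a × 8.96 g/cm³ = 24.04 g·m⁻²·a⁻¹
zinc: f(T) = -0.071·(T−10) [T>10 °C] = -0.0994
  SO₂ term: 0.0129·13.9^0.44·exp(0.046·88-0.0994) = 2.13
  Sd branch = 0.0175·Sd^0.57·e^(0.008·RH+0.085·T) = 0.5583 μm/a
  sum: 2.13 + 0.5583 → r_corr = 2.688 μm/a
  mass loss = 2.688 μm/a × 7.14 g/cm³ = 19.19 g·m⁻²·a⁻¹
Ordering by g·m⁻²·a⁻¹: copper (24) > zinc (19.2)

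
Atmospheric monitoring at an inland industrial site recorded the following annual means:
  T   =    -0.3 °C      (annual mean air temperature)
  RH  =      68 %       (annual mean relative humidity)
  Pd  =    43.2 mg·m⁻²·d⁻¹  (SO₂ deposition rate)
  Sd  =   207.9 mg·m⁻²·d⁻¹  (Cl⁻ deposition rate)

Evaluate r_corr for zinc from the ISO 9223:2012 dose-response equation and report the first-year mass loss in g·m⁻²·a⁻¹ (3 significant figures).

r_corr = 11.9 g·m⁻²·a⁻¹

zinc: T≤10 °C ⇒ hinge +0.038·(-0.3−10) = -0.3914
  sulphur-dioxide contribution → 1.044 μm/a
  chloride contribution → 0.6157 μm/a
  ⇒ r_corr(zinc) = 1.66 μm/a
Convert to mass loss: 1.66 μm/a × 7.14 g/cm³ = 11.85 g·m⁻²·a⁻¹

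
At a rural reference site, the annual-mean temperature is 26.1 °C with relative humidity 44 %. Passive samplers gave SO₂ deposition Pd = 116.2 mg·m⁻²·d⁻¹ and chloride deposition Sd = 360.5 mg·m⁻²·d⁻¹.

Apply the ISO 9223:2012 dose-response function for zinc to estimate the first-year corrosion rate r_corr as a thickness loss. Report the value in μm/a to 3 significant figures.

zinc: f(T) = -0.071·(T−10) [T>10 °C] = -1.1431
  Pd branch = 0.0129·Pd^0.44·e^(0.046·RH+f) = 0.2523 μm/a
  Cl⁻ term: 0.0175·360.5^0.57·exp(0.008·44+0.085·26.1) = 6.559
  r_corr = 0.2523 + 6.559 = 6.811 μm/a

r_corr = 6.81 μm/a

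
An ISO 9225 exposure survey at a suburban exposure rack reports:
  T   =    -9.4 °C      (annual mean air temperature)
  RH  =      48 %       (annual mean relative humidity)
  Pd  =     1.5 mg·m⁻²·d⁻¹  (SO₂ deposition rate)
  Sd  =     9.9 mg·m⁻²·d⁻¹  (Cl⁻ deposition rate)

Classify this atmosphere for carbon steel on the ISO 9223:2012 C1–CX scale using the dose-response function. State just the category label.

C2

carbon steel: T≤10 °C ⇒ hinge +0.150·(-9.4−10) = -2.9100
  sulphur-dioxide contribution → 0.3109 μm/a
  chloride contribution → 1.414 μm/a
  ⇒ r_corr(carbon steel) = 1.725 μm/a
Category bounds: 1.3…25 μm/a bracket r_corr ⇒ C2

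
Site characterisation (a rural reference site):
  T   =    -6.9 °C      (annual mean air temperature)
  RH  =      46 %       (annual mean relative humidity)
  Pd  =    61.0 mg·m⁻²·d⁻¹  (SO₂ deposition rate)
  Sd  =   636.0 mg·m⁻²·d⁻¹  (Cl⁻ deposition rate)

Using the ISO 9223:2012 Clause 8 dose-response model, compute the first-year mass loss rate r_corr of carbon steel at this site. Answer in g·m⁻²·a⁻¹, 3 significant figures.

r_corr = 175 g·m⁻²·a⁻¹

carbon steel: f(T) = +0.150·(T−10) [T≤10 °C] = -2.5350
  Pd branch = 1.77·Pd^0.52·e^(0.02·RH+f) = 2.985 μm/a
  Cl⁻ term: 0.102·636.0^0.62·exp(0.033·46+0.04·-6.9) = 19.33
  r_corr = 2.985 + 19.33 = 22.31 μm/a
Convert to mass loss: 22.31 μm/a × 7.85 g/cm³ = 175.1 g·m⁻²·a⁻¹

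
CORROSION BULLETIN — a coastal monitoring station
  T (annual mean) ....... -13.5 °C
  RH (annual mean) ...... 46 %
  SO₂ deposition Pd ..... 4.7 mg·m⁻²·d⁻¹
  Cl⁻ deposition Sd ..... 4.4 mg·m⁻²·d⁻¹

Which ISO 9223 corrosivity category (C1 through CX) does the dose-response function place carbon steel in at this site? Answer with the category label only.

carbon steel: temperature factor f = +0.150·(-23.5) = -3.5250
  sulphur-dioxide contribution → 0.2925 μm/a
  chloride contribution → 0.6796 μm/a
  total first-year rate 0.9721 μm/a
Category bounds: 0…1.3 μm/a bracket r_corr ⇒ C1

C1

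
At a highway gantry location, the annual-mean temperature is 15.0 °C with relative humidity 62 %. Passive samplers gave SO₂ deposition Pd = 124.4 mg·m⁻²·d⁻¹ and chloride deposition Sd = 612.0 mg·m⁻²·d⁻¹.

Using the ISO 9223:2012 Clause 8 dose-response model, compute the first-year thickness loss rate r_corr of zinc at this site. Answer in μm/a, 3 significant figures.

zinc: f(T) = -0.071·(T−10) [T>10 °C] = -0.3550
  sulphur-dioxide contribution → 1.308 μm/a
  chloride contribution → 3.987 μm/a
  ⇒ r_corr(zinc) = 5.295 μm/a

r_corr = 5.30 μm/a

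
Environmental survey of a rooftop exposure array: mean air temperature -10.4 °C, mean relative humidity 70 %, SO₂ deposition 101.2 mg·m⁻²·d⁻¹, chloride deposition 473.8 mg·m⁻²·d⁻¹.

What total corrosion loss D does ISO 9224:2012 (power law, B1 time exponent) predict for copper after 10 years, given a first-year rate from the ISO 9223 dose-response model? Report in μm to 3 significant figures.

D(10) = 2.27 μm

copper: temperature factor f = +0.126·(-20.4) = -2.5704
  sulphur-dioxide contribution → 0.08374 μm/a
  chloride contribution → 0.4039 μm/a
  ⇒ r_corr(copper) = 0.4876 μm/a
ISO 9224: D(t) = r_corr · t^b with b = 0.667 (copper, B1)
  D(10) = 0.4876 × 10^0.667 = 0.4876 × 4.645 = 2.265 μm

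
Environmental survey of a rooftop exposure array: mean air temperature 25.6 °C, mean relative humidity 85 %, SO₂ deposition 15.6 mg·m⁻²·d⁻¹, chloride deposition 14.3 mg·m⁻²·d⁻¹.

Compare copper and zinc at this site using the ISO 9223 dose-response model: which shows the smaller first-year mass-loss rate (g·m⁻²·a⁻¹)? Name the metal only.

copper: f(T) = -0.080·(T−10) [T>10 °C] = -1.2480
  SO₂ term: 0.0053·15.6^0.26·exp(0.059·85-1.2480) = 0.4682
  Cl⁻ term: 0.01025·14.3^0.27·exp(0.036·85+0.049·25.6) = 1.572
  r_corr = 0.4682 + 1.572 = 2.04 μm/a
  mass loss = 2.04 μm/a × 8.96 g/cm³ = 18.28 g·m⁻²·a⁻¹
zinc: T>10 °C ⇒ hinge -0.071·(25.6−10) = -1.1076
  SO₂ term: 0.0129·15.6^0.44·exp(0.046·85-1.1076) = 0.7122
  Cl⁻ term: 0.0175·14.3^0.57·exp(0.008·85+0.085·25.6) = 1.387
  sum: 0.7122 + 1.387 → r_corr = 2.099 μm/a
  mass loss = 2.099 μm/a × 7.14 g/cm³ = 14.99 g·m⁻²·a⁻¹
Ordering by g·m⁻²·a⁻¹: copper (18.3) > zinc (15)

zinc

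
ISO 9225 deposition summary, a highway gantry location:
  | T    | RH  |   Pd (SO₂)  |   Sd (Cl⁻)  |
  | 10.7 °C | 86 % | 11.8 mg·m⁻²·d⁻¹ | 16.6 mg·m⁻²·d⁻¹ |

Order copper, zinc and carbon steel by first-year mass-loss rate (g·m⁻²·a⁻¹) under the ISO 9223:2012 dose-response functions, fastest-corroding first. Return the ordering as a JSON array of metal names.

["carbon steel", "copper", "zinc"]

copper: temperature factor f = -0.080·(0.7) = -0.0560
  Pd branch = 0.0053·Pd^0.26·e^(0.059·RH+f) = 1.521 μm/a
  Cl⁻ term: 0.01025·16.6^0.27·exp(0.036·86+0.049·10.7) = 0.8174
  r_corr = 1.521 + 0.8174 = 2.339 μm/a
  mass loss = 2.339 μm/a × 8.96 g/cm³ = 20.96 g·m⁻²·a⁻¹
zinc: T>10 °C ⇒ hinge -0.071·(10.7−10) = -0.0497
  Pd branch = 0.0129·Pd^0.44·e^(0.046·RH+f) = 1.9 μm/a
  Cl⁻ term: 0.0175·16.6^0.57·exp(0.008·86+0.085·10.7) = 0.4288
  r_corr = 1.9 + 0.4288 = 2.329 μm/a
  mass loss = 2.329 μm/a × 7.14 g/cm³ = 16.63 g·m⁻²·a⁻¹
carbon steel: f(T) = -0.054·(T−10) [T>10 °C] = -0.0378
  Pd branch = 1.77·Pd^0.52·e^(0.02·RH+f) = 34.35 μm/a
  Sd branch = 0.102·Sd^0.62·e^(0.033·RH+0.04·T) = 15.26 μm/a
  sum: 34.35 + 15.26 → r_corr = 49.61 μm/a
  mass loss = 49.61 μm/a × 7.85 g/cm³ = 389.4 g·m⁻²·a⁻¹
Ordering by g·m⁻²·a⁻¹: carbon steel (389) > copper (21) > zinc (16.6)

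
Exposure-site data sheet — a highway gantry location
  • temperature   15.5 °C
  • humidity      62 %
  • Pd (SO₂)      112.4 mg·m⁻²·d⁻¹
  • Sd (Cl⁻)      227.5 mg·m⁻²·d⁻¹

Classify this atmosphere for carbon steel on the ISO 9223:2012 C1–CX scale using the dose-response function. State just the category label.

carbon steel: temperature factor f = -0.054·(5.5) = -0.2970
  Pd branch = 1.77·Pd^0.52·e^(0.02·RH+f) = 52.96 μm/a
  Sd branch = 0.102·Sd^0.62·e^(0.033·RH+0.04·T) = 42.44 μm/a
  sum: 52.96 + 42.44 → r_corr = 95.39 μm/a
95.4 μm/a falls in (80, 200] for carbon steel → category C5

C5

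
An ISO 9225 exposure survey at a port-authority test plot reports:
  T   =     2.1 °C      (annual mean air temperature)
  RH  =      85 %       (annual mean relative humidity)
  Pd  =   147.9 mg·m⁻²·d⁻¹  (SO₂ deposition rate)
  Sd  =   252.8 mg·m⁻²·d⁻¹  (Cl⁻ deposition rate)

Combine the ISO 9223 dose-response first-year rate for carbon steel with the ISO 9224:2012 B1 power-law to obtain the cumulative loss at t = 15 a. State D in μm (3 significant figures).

carbon steel: temperature factor f = +0.150·(-7.9) = -1.1850
  sulphur-dioxide contribution → 39.81 μm/a
  chloride contribution → 56.62 μm/a
  ⇒ r_corr(carbon steel) = 96.44 μm/a
Power-law: D(15) = r_corr · 15^0.523
  D(15) = 96.44 × 15^0.523 = 96.44 × 4.122 = 397.5 μm

D(15) = 397 μm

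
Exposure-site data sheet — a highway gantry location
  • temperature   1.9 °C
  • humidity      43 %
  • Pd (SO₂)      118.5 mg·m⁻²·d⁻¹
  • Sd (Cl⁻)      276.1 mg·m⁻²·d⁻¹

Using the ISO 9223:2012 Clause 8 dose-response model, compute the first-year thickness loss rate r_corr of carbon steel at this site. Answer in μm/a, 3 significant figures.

r_corr = 29.7 μm/a

carbon steel: f(T) = +0.150·(T−10) [T≤10 °C] = -1.2150
  Pd branch = 1.77·Pd^0.52·e^(0.02·RH+f) = 14.86 μm/a
  Cl⁻ term: 0.102·276.1^0.62·exp(0.033·43+0.04·1.9) = 14.84
  r_corr = 14.86 + 14.84 = 29.7 μm/a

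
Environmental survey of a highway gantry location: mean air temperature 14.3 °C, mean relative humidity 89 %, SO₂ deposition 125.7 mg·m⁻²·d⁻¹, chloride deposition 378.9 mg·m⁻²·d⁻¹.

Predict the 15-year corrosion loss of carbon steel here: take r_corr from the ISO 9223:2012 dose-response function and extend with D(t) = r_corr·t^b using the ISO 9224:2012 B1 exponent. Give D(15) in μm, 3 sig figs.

D(15) = 981 μm

carbon steel: T>10 °C ⇒ hinge -0.054·(14.3−10) = -0.2322
  SO₂ term: 1.77·125.7^0.52·exp(0.02·89-0.2322) = 102.8
  Cl⁻ term: 0.102·378.9^0.62·exp(0.033·89+0.04·14.3) = 135.3
  sum: 102.8 + 135.3 → r_corr = 238 μm/a
Long-term exponent b (ISO 9224 Table 2, B1) = 0.523
  D(15) = 238 × 15^0.523 = 238 × 4.122 = 981.2 μm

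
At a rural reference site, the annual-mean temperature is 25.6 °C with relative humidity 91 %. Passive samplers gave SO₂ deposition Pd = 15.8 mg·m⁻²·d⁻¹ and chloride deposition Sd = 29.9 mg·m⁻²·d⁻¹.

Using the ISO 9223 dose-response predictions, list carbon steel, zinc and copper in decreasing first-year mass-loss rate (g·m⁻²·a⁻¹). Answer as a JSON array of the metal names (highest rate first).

carbon steel: temperature factor f = -0.054·(15.6) = -0.8424
  SO₂ term: 1.77·15.8^0.52·exp(0.02·91-0.8424) = 19.76
  Cl⁻ term: 0.102·29.9^0.62·exp(0.033·91+0.04·25.6) = 47.03
  r_corr = 19.76 + 47.03 = 66.8 μm/a
  mass loss = 66.8 μm/a × 7.85 g/cm³ = 524.4 g·m⁻²·a⁻¹
zinc: T>10 °C ⇒ hinge -0.071·(25.6−10) = -1.1076
  Pd branch = 0.0129·Pd^0.44·e^(0.046·RH+f) = 0.9439 μm/a
  Sd branch = 0.0175·Sd^0.57·e^(0.008·RH+0.085·T) = 2.215 μm/a
  sum: 0.9439 + 2.215 → r_corr = 3.159 μm/a
  mass loss = 3.159 μm/a × 7.14 g/cm³ = 22.55 g·m⁻²·a⁻¹
copper: T>10 °C ⇒ hinge -0.080·(25.6−10) = -1.2480
  Pd branch = 0.0053·Pd^0.26·e^(0.059·RH+f) = 0.6694 μm/a
  Sd branch = 0.01025·Sd^0.27·e^(0.036·RH+0.049·T) = 2.381 μm/a
  r_corr = 0.6694 + 2.381 = 3.05 μm/a
  mass loss = 3.05 μm/a × 8.96 g/cm³ = 27.33 g·m⁻²·a⁻¹
Ordering by g·m⁻²·a⁻¹: carbon steel (524) > copper (27.3) > zinc (22.6)

["carbon steel", "copper", "zinc"]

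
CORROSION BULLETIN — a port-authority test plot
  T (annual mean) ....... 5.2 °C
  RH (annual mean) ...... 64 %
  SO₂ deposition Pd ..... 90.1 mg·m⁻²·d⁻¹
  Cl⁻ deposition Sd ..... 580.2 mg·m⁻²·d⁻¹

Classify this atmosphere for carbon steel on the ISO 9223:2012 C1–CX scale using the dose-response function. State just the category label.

carbon steel: T≤10 °C ⇒ hinge +0.150·(5.2−10) = -0.7200
  Pd branch = 1.77·Pd^0.52·e^(0.02·RH+f) = 32.18 μm/a
  Cl⁻ term: 0.102·580.2^0.62·exp(0.033·64+0.04·5.2) = 53.65
  r_corr = 32.18 + 53.65 = 85.84 μm/a
ISO 9223 Table 2 (carbon steel): 80 < 85.8 ≤ 200 μm/a ⇒ C5

C5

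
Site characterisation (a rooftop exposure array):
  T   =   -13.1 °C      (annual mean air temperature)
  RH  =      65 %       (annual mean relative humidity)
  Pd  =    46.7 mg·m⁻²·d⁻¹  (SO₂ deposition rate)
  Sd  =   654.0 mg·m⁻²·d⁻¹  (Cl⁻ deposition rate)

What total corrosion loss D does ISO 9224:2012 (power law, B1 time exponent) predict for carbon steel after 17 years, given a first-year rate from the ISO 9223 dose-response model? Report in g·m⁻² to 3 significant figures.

D(17) = 1.04e+03 g·m⁻²

carbon steel: temperature factor f = +0.150·(-23.1) = -3.4650
  SO₂ term: 1.77·46.7^0.52·exp(0.02·65-3.4650) = 1.499
  Sd branch = 0.102·Sd^0.62·e^(0.033·RH+0.04·T) = 28.72 μm/a
  sum: 1.499 + 28.72 → r_corr = 30.22 μm/a
ISO 9224: D(t) = r_corr · t^b with b = 0.523 (carbon steel, B1)
  D(17) = 30.22 × 17^0.523 = 30.22 × 4.401 = 133 μm
  Mass loss = 133 μm × 7.85 g/cm³ = 1044 g·m⁻²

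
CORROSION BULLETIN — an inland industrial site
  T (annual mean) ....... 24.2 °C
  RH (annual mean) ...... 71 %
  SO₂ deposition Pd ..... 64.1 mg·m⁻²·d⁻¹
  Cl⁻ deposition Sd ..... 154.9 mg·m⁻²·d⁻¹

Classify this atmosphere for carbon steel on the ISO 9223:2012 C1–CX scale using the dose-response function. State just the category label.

C5

carbon steel: f(T) = -0.054·(T−10) [T>10 °C] = -0.7668
  sulphur-dioxide contribution → 29.6 μm/a
  chloride contribution → 63.74 μm/a
  total first-year rate 93.33 μm/a
Category bounds: 80…200 μm/a bracket r_corr ⇒ C5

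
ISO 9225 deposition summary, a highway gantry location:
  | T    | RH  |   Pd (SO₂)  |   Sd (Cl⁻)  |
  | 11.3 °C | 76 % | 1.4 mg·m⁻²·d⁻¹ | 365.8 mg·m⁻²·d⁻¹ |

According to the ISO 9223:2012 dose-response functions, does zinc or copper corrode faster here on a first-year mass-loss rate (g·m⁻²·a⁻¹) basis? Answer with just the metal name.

zinc

zinc: f(T) = -0.071·(T−10) [T>10 °C] = -0.0923
  sulphur-dioxide contribution → 0.4499 μm/a
  chloride contribution → 2.428 μm/a
  ⇒ r_corr(zinc) = 2.878 μm/a
  mass loss = 2.878 μm/a × 7.14 g/cm³ = 20.55 g·m⁻²·a⁻¹
copper: T>10 °C ⇒ hinge -0.080·(11.3−10) = -0.1040
  sulphur-dioxide contribution → 0.4618 μm/a
  chloride contribution → 1.354 μm/a
  ⇒ r_corr(copper) = 1.815 μm/a
  mass loss = 1.815 μm/a × 8.96 g/cm³ = 16.27 g·m⁻²·a⁻¹
Ordering by g·m⁻²·a⁻¹: zinc (20.5) > copper (16.3)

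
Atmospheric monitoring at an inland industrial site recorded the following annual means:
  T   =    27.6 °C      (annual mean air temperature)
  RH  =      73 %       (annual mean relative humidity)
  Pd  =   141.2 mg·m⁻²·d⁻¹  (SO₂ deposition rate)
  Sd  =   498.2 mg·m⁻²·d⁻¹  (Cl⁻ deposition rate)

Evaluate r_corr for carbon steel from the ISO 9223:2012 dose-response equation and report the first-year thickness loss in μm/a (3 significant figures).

carbon steel: f(T) = -0.054·(T−10) [T>10 °C] = -0.9504
  sulphur-dioxide contribution → 38.65 μm/a
  chloride contribution → 160.9 μm/a
  total first-year rate 199.6 μm/a

r_corr = 200 μm/a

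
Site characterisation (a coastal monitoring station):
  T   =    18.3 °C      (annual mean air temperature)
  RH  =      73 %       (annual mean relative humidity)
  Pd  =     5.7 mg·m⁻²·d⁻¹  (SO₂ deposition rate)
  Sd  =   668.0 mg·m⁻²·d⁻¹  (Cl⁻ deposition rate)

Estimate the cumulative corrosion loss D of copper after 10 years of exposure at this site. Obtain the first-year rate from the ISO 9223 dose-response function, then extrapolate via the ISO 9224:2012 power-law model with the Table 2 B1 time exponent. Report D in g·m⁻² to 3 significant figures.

copper: temperature factor f = -0.080·(8.3) = -0.6640
  Pd branch = 0.0053·Pd^0.26·e^(0.059·RH+f) = 0.3184 μm/a
  Cl⁻ term: 0.01025·668.0^0.27·exp(0.036·73+0.049·18.3) = 2.015
  r_corr = 0.3184 + 2.015 = 2.333 μm/a
Power-law: D(10) = r_corr · 10^0.667
  D(10) = 2.333 × 10^0.667 = 2.333 × 4.645 = 10.84 μm
  Mass loss = 10.84 μm × 8.96 g/cm³ = 97.1 g·m⁻²

D(10) = 97.1 g·m⁻²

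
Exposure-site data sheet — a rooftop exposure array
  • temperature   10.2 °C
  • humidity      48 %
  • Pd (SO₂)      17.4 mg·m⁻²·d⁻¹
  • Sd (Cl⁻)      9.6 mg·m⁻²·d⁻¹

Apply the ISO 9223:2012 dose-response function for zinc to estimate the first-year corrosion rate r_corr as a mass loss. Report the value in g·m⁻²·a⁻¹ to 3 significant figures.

zinc: temperature factor f = -0.071·(0.2) = -0.0142
  sulphur-dioxide contribution → 0.4066 μm/a
  chloride contribution → 0.2219 μm/a
  total first-year rate 0.6286 μm/a
Convert to mass loss: 0.6286 μm/a × 7.14 g/cm³ = 4.488 g·m⁻²·a⁻¹

r_corr = 4.49 g·m⁻²·a⁻¹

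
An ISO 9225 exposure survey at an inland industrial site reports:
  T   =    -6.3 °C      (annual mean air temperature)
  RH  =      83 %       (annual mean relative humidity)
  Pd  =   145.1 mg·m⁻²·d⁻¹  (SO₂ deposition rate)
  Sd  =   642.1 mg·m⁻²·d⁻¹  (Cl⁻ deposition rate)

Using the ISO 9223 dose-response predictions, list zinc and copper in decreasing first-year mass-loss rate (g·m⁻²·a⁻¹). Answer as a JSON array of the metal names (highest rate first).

["zinc", "copper"]

zinc: f(T) = +0.038·(T−10) [T≤10 °C] = -0.6194
  sulphur-dioxide contribution → 2.824 μm/a
  chloride contribution → 0.7928 μm/a
  ⇒ r_corr(zinc) = 3.617 μm/a
  mass loss = 3.617 μm/a × 7.14 g/cm³ = 25.82 g·m⁻²·a⁻¹
copper: f(T) = +0.126·(T−10) [T≤10 °C] = -2.0538
  sulphur-dioxide contribution → 0.332 μm/a
  chloride contribution → 0.8558 μm/a
  total first-year rate 1.188 μm/a
  mass loss = 1.188 μm/a × 8.96 g/cm³ = 10.64 g·m⁻²·a⁻¹
Ordering by g·m⁻²·a⁻¹: zinc (25.8) > copper (10.6)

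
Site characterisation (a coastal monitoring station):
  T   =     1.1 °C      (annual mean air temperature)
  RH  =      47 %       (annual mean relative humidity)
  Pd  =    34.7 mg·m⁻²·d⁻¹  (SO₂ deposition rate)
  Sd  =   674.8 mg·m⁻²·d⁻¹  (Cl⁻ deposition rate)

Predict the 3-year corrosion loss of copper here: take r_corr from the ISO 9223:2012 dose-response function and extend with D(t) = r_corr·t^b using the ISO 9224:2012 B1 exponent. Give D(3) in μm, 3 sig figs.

D(3) = 0.854 μm

copper: temperature factor f = +0.126·(-8.9) = -1.1214
  Pd branch = 0.0053·Pd^0.26·e^(0.059·RH+f) = 0.06951 μm/a
  Sd branch = 0.01025·Sd^0.27·e^(0.036·RH+0.049·T) = 0.3411 μm/a
  r_corr = 0.06951 + 0.3411 = 0.4106 μm/a
Long-term exponent b (ISO 9224 Table 2, B1) = 0.667
  D(3) = 0.4106 × 3^0.667 = 0.4106 × 2.081 = 0.8543 μm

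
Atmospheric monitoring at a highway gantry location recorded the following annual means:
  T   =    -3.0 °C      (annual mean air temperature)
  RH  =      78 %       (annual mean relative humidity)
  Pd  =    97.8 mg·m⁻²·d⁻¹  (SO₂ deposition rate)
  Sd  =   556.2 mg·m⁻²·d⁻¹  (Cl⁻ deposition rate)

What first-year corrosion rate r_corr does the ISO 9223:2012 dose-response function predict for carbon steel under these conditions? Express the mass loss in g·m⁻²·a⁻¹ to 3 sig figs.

carbon steel: T≤10 °C ⇒ hinge +0.150·(-3.0−10) = -1.9500
  Pd branch = 1.77·Pd^0.52·e^(0.02·RH+f) = 12.99 μm/a
  Cl⁻ term: 0.102·556.2^0.62·exp(0.033·78+0.04·-3.0) = 59.76
  r_corr = 12.99 + 59.76 = 72.75 μm/a
Convert to mass loss: 72.75 μm/a × 7.85 g/cm³ = 571.1 g·m⁻²·a⁻¹

r_corr = 571 g·m⁻²·a⁻¹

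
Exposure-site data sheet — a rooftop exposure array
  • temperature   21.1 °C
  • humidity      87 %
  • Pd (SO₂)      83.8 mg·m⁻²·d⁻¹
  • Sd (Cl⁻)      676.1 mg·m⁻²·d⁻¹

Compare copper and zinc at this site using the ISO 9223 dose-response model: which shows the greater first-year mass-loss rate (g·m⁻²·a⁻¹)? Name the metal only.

zinc

copper: temperature factor f = -0.080·(11.1) = -0.8880
  Pd branch = 0.0053·Pd^0.26·e^(0.059·RH+f) = 1.169 μm/a
  Sd branch = 0.01025·Sd^0.27·e^(0.036·RH+0.049·T) = 3.838 μm/a
  r_corr = 1.169 + 3.838 = 5.007 μm/a
  mass loss = 5.007 μm/a × 8.96 g/cm³ = 44.86 g·m⁻²·a⁻¹
zinc: f(T) = -0.071·(T−10) [T>10 °C] = -0.7881
  SO₂ term: 0.0129·83.8^0.44·exp(0.046·87-0.7881) = 2.252
  Sd branch = 0.0175·Sd^0.57·e^(0.008·RH+0.085·T) = 8.656 μm/a
  r_corr = 2.252 + 8.656 = 10.91 μm/a
  mass loss = 10.91 μm/a × 7.14 g/cm³ = 77.88 g·m⁻²·a⁻¹
Ordering by g·m⁻²·a⁻¹: zinc (77.9) > copper (44.9)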